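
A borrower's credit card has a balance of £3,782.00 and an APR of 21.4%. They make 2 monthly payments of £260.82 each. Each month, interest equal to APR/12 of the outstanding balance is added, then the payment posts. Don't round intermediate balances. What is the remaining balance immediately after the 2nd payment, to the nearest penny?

Monthly rate r = 21.4%/12 = 1.78333% = 0.0178333.
Each month: B ← B·(1+r) − £260.82.
Month 1: interest £67.45; balance after payment £3,588.63.
Month 2: interest £64.00; balance after payment £3,391.80.

£3,391.80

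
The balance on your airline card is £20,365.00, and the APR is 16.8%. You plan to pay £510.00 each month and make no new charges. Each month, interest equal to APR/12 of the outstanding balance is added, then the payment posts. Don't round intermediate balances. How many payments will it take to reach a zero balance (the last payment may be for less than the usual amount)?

Monthly rate r = 16.8%/12 = 1.4% = 0.014.
Recurrence: B ← B·(1+r) − £510.00.
Month 1: interest £285.11; balance after payment £20,140.11.
Month 2: interest £281.96; balance after payment £19,912.07.
Closed form: n = −ln(1 − rB₀/P)/ln(1+r) = −ln(0.44096)/ln(1.014) ≈ 58.894, so the balance reaches zero during payment 59.

59 payments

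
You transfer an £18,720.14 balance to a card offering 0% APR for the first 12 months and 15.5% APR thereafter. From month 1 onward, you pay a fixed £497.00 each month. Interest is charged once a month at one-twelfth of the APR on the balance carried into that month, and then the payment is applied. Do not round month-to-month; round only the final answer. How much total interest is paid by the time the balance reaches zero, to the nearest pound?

Promo months 1–12 at r₀ = 0%/12 = 0; months 13+ at r₁ = 15.5%/12 = 0.0129167.
After month 12 (no interest yet): B = £18,720.14 − 12·£497.00 = £12,756.14.
Then at r₁ with £497.00/mo: n₂ = −ln(1 − r₁·B/P)/ln(1+r₁) ≈ 31.38 → 32 more payments.
Total paid = 43·£497.00 + £190.52 = £21,561.52; interest = £21,561.52 − £18,720.14 = £2,841.38.

£2,841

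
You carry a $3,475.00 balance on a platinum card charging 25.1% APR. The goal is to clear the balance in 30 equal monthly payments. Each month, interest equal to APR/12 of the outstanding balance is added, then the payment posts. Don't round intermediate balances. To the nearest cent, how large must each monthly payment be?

Monthly rate r = 25.1%/12 = 2.09167% = 0.0209167.
Level-payment amortization: P = B₀·r / (1 − (1+r)^(−n)) = 3475.00·0.0209167 / (1 − 1.02092^(−30)).
Denominator 1 − (1+r)^(−30) = 0.462608014.
P = 72.6854 / 0.462608014 ≈ 157.12.

$157.12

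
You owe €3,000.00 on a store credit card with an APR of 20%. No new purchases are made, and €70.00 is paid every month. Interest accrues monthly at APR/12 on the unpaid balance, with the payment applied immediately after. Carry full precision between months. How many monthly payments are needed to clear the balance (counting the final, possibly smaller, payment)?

76 payments

Monthly rate r = 20%/12 = 1.66667% = 0.0166667.
Recurrence: B ← B·(1+r) − €70.00.
Month 1: interest €50.00; balance after payment €2,980.00.
Month 2: interest €49.67; balance after payment €2,959.67.
Closed form: n = −ln(1 − rB₀/P)/ln(1+r) = −ln(0.28571)/ln(1.01667) ≈ 75.790, so the balance reaches zero during payment 76.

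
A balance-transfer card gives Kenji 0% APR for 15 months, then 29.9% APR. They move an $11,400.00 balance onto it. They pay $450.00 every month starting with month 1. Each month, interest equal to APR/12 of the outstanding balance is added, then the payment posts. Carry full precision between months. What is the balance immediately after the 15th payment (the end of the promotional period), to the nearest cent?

$4,650.00

Promo months 1–15 at r₀ = 0%/12 = 0; months 16+ at r₁ = 29.9%/12 = 0.0249167.
After month 15 (no interest yet): B = $11,400.00 − 15·$450.00 = $4,650.00.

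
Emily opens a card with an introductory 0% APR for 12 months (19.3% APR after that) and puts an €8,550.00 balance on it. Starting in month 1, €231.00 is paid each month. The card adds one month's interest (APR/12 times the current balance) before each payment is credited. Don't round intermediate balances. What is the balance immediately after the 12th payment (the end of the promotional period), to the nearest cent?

Promo months 1–12 at r₀ = 0%/12 = 0; months 13+ at r₁ = 19.3%/12 = 0.0160833.
After month 12 (no interest yet): B = €8,550.00 − 12·€231.00 = €5,778.00.

€5,778.00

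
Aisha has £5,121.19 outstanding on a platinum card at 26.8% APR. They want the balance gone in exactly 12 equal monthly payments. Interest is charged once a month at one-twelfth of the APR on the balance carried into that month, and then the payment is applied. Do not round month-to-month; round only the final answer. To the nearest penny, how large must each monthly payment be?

£491.22

Monthly rate r = 26.8%/12 = 2.23333% = 0.0223333.
Level-payment amortization: P = B₀·r / (1 − (1+r)^(−n)) = 5121.19·0.0223333 / (1 − 1.02233^(−12)).
Denominator 1 − (1+r)^(−12) = 0.232833297.
P = 114.373 / 0.232833297 ≈ 491.22.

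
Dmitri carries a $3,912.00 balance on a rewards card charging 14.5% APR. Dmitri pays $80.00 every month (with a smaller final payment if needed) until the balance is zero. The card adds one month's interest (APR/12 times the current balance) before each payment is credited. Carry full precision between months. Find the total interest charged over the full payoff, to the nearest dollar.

Monthly rate r = 14.5%/12 = 1.20833% = 0.0120833.
Payoff takes n = ⌈−ln(1 − rB₀/P)/ln(1+r)⌉ = ⌈74.410⌉ = 75 payments; the last is $32.93.
Total paid = 74·$80.00 + $32.93 = $5,952.93.
Total interest = total paid − principal = $5,952.93 − $3,912.00 = $2,040.93.

$2,041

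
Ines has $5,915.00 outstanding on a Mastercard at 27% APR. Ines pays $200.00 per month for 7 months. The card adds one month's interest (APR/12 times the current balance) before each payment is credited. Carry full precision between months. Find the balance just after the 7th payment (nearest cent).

Monthly rate r = 27%/12 = 2.25% = 0.0225.
Each month: B ← B·(1+r) − $200.00.
Month 1: interest $133.09; balance after payment $5,848.09.
Month 2: interest $131.58; balance after payment $5,779.67.
Month 3: interest $130.04; balance after payment $5,709.71.
Month 4: interest $128.47; balance after payment $5,638.18.
Month 5: interest $126.86; balance after payment $5,565.04.
Month 6: interest $125.21; balance after payment $5,490.25.
Month 7: interest $123.53; balance after payment $5,413.78.

$5,413.78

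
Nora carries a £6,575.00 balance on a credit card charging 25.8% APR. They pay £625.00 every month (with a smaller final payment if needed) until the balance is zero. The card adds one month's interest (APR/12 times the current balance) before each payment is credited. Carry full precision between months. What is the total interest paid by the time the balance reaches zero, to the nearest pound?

£959

Monthly rate r = 25.8%/12 = 2.15% = 0.0215.
Payoff takes n = ⌈−ln(1 − rB₀/P)/ln(1+r)⌉ = ⌈12.054⌉ = 13 payments; the last is £34.14.
Total paid = 12·£625.00 + £34.14 = £7,534.14.
Total interest = total paid − principal = £7,534.14 − £6,575.00 = £959.14.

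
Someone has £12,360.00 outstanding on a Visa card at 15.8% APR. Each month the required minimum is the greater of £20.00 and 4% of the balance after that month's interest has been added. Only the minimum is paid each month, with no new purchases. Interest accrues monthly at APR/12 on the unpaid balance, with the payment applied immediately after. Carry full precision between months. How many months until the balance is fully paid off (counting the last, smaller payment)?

Monthly rate r = 15.8%/12 = 1.31667% = 0.0131667.
While 4% of the post-interest balance exceeds £20.00, each month B ← (B·(1+r))·(1 − 0.04), i.e. B shrinks by the factor (1+r)·0.96 = 0.97264.
This holds for months 1–117. Entering month 118 the balance is £481.30; 4% of the post-interest balance is now below £20.00, so the flat £20.00 minimum applies from here.
From month 118 a fixed £20.00 at rate r clears £481.30 in 30 more payments. Total: 117 + 30 = 147 months.

147 months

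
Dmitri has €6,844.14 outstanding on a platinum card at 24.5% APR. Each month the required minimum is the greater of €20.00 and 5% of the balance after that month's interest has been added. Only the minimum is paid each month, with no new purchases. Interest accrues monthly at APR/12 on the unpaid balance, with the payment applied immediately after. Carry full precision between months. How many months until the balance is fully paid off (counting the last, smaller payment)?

118 months

Monthly rate r = 24.5%/12 = 2.04167% = 0.0204167.
While 5% of the post-interest balance exceeds €20.00, each month B ← (B·(1+r))·(1 − 0.05), i.e. B shrinks by the factor (1+r)·0.95 = 0.9694.
This holds for months 1–93. Entering month 94 the balance is €380.12; 5% of the post-interest balance is now below €20.00, so the flat €20.00 minimum applies from here.
From month 94 a fixed €20.00 at rate r clears €380.12 in 25 more payments. Total: 93 + 25 = 118 months.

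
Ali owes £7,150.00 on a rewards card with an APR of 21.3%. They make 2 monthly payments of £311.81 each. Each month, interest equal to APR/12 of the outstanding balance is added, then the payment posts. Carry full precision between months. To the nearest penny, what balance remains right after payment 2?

£6,776.92

Monthly rate r = 21.3%/12 = 1.775% = 0.01775.
Each month: B ← B·(1+r) − £311.81.
Month 1: interest £126.91; balance after payment £6,965.10.
Month 2: interest £123.63; balance after payment £6,776.92.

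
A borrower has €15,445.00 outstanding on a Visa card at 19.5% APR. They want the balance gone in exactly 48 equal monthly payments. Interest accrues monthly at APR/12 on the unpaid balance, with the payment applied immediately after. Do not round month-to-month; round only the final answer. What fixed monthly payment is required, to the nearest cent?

Monthly rate r = 19.5%/12 = 1.625% = 0.01625.
Level-payment amortization: P = B₀·r / (1 − (1+r)^(−n)) = 15445.00·0.01625 / (1 − 1.01625^(−48)).
Denominator 1 − (1+r)^(−48) = 0.538710906.
P = 250.981 / 0.538710906 ≈ 465.89.

€465.89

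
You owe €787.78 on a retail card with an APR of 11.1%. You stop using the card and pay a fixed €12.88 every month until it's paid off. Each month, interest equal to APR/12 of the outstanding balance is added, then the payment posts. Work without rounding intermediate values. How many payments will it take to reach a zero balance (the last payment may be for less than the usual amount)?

91 payments

Monthly rate r = 11.1%/12 = 0.925% = 0.00925.
Recurrence: B ← B·(1+r) − €12.88.
Month 1: interest €7.29; balance after payment €782.19.
Month 2: interest €7.24; balance after payment €776.54.
Closed form: n = −ln(1 − rB₀/P)/ln(1+r) = −ln(0.43424)/ln(1.00925) ≈ 90.595, so the balance reaches zero during payment 91.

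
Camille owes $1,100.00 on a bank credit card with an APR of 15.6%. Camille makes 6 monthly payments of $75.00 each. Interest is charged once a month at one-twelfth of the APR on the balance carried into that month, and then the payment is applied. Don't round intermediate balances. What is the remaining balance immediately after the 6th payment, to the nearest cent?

$723.76

Monthly rate r = 15.6%/12 = 1.3% = 0.013.
Each month: B ← B·(1+r) − $75.00.
Month 1: interest $14.30; balance after payment $1,039.30.
Month 2: interest $13.51; balance after payment $977.81.
Month 3: interest $12.71; balance after payment $915.52.
Month 4: interest $11.90; balance after payment $852.42.
Month 5: interest $11.08; balance after payment $788.51.
Month 6: interest $10.25; balance after payment $723.76.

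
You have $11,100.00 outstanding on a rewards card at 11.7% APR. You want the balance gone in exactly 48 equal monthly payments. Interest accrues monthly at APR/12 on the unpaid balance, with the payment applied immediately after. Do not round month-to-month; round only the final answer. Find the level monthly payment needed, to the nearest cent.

$290.67

Monthly rate r = 11.7%/12 = 0.975% = 0.00975.
Level-payment amortization: P = B₀·r / (1 − (1+r)^(−n)) = 11100.00·0.00975 / (1 − 1.00975^(−48)).
Denominator 1 − (1+r)^(−48) = 0.372325289.
P = 108.225 / 0.372325289 ≈ 290.67.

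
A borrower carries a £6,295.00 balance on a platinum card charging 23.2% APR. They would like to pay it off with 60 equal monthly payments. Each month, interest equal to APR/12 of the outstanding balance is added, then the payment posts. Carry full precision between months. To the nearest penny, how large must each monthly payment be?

£178.18

Monthly rate r = 23.2%/12 = 1.93333% = 0.0193333.
Level-payment amortization: P = B₀·r / (1 − (1+r)^(−n)) = 6295.00·0.0193333 / (1 − 1.01933^(−60)).
Denominator 1 − (1+r)^(−60) = 0.683023972.
P = 121.703 / 0.683023972 ≈ 178.18.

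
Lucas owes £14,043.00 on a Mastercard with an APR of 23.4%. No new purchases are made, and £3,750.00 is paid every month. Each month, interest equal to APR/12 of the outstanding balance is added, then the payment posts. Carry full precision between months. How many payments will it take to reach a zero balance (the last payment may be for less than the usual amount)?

Monthly rate r = 23.4%/12 = 1.95% = 0.0195.
Recurrence: B ← B·(1+r) − £3,750.00.
Month 1: interest £273.84; balance after payment £10,566.84.
Month 2: interest £206.05; balance after payment £7,022.89.
Month 3: interest £136.95; balance after payment £3,409.84.
Month 4: interest £66.49; balance after payment £0.00.

4 months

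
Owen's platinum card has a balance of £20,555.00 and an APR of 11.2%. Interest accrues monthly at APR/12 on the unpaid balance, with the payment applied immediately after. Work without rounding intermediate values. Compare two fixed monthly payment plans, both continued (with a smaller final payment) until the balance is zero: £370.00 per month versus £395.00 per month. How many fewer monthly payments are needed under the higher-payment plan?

Monthly rate r = 11.2%/12 = 0.933333% = 0.00933333.
At £370.00/mo: n = ⌈−ln(1 − rB₀/P)/ln(1+r)⌉ = 79 payments (last £248.69); total interest = total paid − £20,555.00 = £8,553.69.
At £395.00/mo: 72 payments (last £227.13); total interest £7,717.13.
Payments saved = 79 − 72 = 7.

7 fewer payments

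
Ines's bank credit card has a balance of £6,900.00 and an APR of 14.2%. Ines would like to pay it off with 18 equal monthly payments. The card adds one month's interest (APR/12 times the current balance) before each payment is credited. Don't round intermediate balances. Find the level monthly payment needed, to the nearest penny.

Monthly rate r = 14.2%/12 = 1.18333% = 0.0118333.
Level-payment amortization: P = B₀·r / (1 − (1+r)^(−n)) = 6900.00·0.0118333 / (1 − 1.01183^(−18)).
Denominator 1 − (1+r)^(−18) = 0.190832716.
P = 81.65 / 0.190832716 ≈ 427.86.

£427.86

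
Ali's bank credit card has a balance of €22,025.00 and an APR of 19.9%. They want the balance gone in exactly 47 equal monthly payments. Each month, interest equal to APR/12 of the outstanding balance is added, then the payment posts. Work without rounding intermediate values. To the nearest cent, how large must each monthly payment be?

€678.41

Monthly rate r = 19.9%/12 = 1.65833% = 0.0165833.
Level-payment amortization: P = B₀·r / (1 − (1+r)^(−n)) = 22025.00·0.0165833 / (1 − 1.01658^(−47)).
Denominator 1 − (1+r)^(−47) = 0.538385234.
P = 365.248 / 0.538385234 ≈ 678.41.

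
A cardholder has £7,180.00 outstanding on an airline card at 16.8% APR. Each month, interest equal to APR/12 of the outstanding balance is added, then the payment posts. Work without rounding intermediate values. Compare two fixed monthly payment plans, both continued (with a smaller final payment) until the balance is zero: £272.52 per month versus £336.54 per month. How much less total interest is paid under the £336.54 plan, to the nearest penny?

£432.16

Monthly rate r = 16.8%/12 = 1.4% = 0.014.
At £272.52/mo: n = ⌈−ln(1 − rB₀/P)/ln(1+r)⌉ = 34 payments (last £28.04); total interest = total paid − £7,180.00 = £1,841.20.
At £336.54/mo: 26 payments (last £175.54); total interest £1,409.04.
Interest saved = £1,841.20 − £1,409.04 = £432.16.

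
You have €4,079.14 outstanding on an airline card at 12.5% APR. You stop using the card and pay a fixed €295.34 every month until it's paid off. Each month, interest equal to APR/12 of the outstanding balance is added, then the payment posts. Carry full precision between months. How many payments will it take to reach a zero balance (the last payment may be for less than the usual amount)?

15 months

Monthly rate r = 12.5%/12 = 1.04167% = 0.0104167.
Recurrence: B ← B·(1+r) − €295.34.
Month 1: interest €42.49; balance after payment €3,826.29.
Month 2: interest €39.86; balance after payment €3,570.81.
Closed form: n = −ln(1 − rB₀/P)/ln(1+r) = −ln(0.85613)/ln(1.01042) ≈ 14.990, so the balance reaches zero during payment 15.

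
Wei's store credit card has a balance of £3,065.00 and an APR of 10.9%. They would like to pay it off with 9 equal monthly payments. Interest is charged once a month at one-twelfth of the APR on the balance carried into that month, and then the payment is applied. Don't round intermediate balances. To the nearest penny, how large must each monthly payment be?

£356.21

Monthly rate r = 10.9%/12 = 0.908333% = 0.00908333.
Level-payment amortization: P = B₀·r / (1 − (1+r)^(−n)) = 3065.00·0.00908333 / (1 − 1.00908^(−9)).
Denominator 1 − (1+r)^(−9) = 0.078157553.
P = 27.8404 / 0.078157553 ≈ 356.21.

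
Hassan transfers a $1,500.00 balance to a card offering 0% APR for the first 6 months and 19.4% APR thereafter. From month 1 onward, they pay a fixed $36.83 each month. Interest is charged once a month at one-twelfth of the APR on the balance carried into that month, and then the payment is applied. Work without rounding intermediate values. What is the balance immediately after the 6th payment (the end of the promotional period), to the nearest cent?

$1,279.02

Promo months 1–6 at r₀ = 0%/12 = 0; months 7+ at r₁ = 19.4%/12 = 0.0161667.
After month 6 (no interest yet): B = $1,500.00 − 6·$36.83 = $1,279.02.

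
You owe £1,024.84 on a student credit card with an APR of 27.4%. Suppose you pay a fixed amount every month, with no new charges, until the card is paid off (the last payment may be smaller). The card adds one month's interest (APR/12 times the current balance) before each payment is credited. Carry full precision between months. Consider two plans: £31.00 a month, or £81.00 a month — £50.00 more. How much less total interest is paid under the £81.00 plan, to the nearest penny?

£707.24

Monthly rate r = 27.4%/12 = 2.28333% = 0.0228333.
At £31.00/mo: n = ⌈−ln(1 − rB₀/P)/ln(1+r)⌉ = 63 payments (last £8.53); total interest = total paid − £1,024.84 = £905.69.
At £81.00/mo: 16 payments (last £8.29); total interest £198.45.
Interest saved = £905.69 − £198.45 = £707.24.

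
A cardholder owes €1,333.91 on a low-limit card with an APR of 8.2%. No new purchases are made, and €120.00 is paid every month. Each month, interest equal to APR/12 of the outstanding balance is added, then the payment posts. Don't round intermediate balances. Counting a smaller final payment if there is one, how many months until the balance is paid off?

Monthly rate r = 8.2%/12 = 0.683333% = 0.00683333.
Recurrence: B ← B·(1+r) − €120.00.
Month 1: interest €9.12; balance after payment €1,223.03.
Month 2: interest €8.36; balance after payment €1,111.38.
Closed form: n = −ln(1 − rB₀/P)/ln(1+r) = −ln(0.92404)/ln(1.00683) ≈ 11.600, so the balance reaches zero during payment 12.

12 months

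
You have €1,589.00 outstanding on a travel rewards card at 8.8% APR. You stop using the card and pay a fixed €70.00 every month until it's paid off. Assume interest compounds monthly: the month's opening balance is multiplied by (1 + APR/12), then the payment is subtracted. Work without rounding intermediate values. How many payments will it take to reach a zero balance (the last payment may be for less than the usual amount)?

25 months

Monthly rate r = 8.8%/12 = 0.733333% = 0.00733333.
Recurrence: B ← B·(1+r) − €70.00.
Month 1: interest €11.65; balance after payment €1,530.65.
Month 2: interest €11.22; balance after payment €1,471.88.
Closed form: n = −ln(1 − rB₀/P)/ln(1+r) = −ln(0.83353)/ln(1.00733) ≈ 24.920, so the balance reaches zero during payment 25.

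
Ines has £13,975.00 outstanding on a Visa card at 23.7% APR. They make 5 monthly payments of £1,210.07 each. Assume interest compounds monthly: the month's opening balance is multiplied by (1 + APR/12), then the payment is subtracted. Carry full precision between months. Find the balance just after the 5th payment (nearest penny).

Monthly rate r = 23.7%/12 = 1.975% = 0.01975.
Each month: B ← B·(1+r) − £1,210.07.
Month 1: interest £276.01; balance after payment £13,040.94.
Month 2: interest £257.56; balance after payment £12,088.42.
Month 3: interest £238.75; balance after payment £11,117.10.
Month 4: interest £219.56; balance after payment £10,126.59.
Month 5: interest £200.00; balance after payment £9,116.52.

£9,116.52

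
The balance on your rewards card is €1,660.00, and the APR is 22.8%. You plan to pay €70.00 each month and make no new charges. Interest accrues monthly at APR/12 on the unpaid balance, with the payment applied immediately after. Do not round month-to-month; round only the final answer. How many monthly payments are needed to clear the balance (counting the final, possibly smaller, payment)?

Monthly rate r = 22.8%/12 = 1.9% = 0.019.
Recurrence: B ← B·(1+r) − €70.00.
Month 1: interest €31.54; balance after payment €1,621.54.
Month 2: interest €30.81; balance after payment €1,582.35.
Closed form: n = −ln(1 − rB₀/P)/ln(1+r) = −ln(0.54943)/ln(1.019) ≈ 31.818, so the balance reaches zero during payment 32.

32 payments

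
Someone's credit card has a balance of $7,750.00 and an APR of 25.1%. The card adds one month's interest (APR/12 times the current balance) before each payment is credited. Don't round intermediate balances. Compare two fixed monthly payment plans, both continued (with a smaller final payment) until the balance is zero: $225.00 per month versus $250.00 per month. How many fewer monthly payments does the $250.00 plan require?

Monthly rate r = 25.1%/12 = 2.09167% = 0.0209167.
At $225.00/mo: n = ⌈−ln(1 − rB₀/P)/ln(1+r)⌉ = 62 payments (last $129.53); total interest = total paid − $7,750.00 = $6,104.53.
At $250.00/mo: 51 payments (last $124.59); total interest $4,874.59.
Payments saved = 62 − 51 = 11.

11 fewer payments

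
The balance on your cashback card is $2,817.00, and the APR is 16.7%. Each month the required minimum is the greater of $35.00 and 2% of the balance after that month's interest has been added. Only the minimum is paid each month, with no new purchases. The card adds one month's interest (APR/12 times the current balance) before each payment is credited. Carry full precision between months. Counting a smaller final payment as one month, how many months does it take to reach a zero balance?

161 months

Monthly rate r = 16.7%/12 = 1.39167% = 0.0139167.
While 2% of the post-interest balance exceeds $35.00, each month B ← (B·(1+r))·(1 − 0.02), i.e. B shrinks by the factor (1+r)·0.98 = 0.99364.
This holds for months 1–77. Entering month 78 the balance is $1,723.33; 2% of the post-interest balance is now below $35.00, so the flat $35.00 minimum applies from here.
From month 78 a fixed $35.00 at rate r clears $1,723.33 in 84 more payments. Total: 77 + 84 = 161 months.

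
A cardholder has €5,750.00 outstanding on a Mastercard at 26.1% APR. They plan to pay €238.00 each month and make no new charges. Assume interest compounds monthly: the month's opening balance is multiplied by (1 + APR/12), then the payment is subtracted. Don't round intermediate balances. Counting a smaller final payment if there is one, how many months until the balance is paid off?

35 payments

Monthly rate r = 26.1%/12 = 2.175% = 0.02175.
Recurrence: B ← B·(1+r) − €238.00.
Month 1: interest €125.06; balance after payment €5,637.06.
Month 2: interest €122.61; balance after payment €5,521.67.
Closed form: n = −ln(1 − rB₀/P)/ln(1+r) = −ln(0.47453)/ln(1.02175) ≈ 34.644, so the balance reaches zero during payment 35.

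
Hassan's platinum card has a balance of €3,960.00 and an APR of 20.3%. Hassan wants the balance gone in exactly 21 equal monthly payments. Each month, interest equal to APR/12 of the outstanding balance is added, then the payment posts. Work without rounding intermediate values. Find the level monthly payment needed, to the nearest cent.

Monthly rate r = 20.3%/12 = 1.69167% = 0.0169167.
Level-payment amortization: P = B₀·r / (1 − (1+r)^(−n)) = 3960.00·0.0169167 / (1 − 1.01692^(−21)).
Denominator 1 − (1+r)^(−21) = 0.296915813.
P = 66.99 / 0.296915813 ≈ 225.62.

€225.62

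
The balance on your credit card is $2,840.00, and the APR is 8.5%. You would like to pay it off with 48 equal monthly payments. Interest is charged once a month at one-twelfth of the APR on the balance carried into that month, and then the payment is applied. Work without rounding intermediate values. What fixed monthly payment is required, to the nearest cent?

$70.00

Monthly rate r = 8.5%/12 = 0.708333% = 0.00708333.
Level-payment amortization: P = B₀·r / (1 − (1+r)^(−n)) = 2840.00·0.00708333 / (1 − 1.00708^(−48)).
Denominator 1 − (1+r)^(−48) = 0.287376102.
P = 20.1167 / 0.287376102 ≈ 70.00.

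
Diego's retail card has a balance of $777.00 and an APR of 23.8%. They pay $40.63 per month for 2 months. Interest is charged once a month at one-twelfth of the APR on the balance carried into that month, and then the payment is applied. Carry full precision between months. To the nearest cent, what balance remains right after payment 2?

$726.06

Monthly rate r = 23.8%/12 = 1.98333% = 0.0198333.
Each month: B ← B·(1+r) − $40.63.
Month 1: interest $15.41; balance after payment $751.78.
Month 2: interest $14.91; balance after payment $726.06.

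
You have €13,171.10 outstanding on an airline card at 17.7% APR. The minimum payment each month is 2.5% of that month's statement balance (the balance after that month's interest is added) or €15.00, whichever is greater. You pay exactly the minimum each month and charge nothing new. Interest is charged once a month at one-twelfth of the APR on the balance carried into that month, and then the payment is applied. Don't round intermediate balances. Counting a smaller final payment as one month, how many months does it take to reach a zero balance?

Monthly rate r = 17.7%/12 = 1.475% = 0.01475.
While 2.5% of the post-interest balance exceeds €15.00, each month B ← (B·(1+r))·(1 − 0.025), i.e. B shrinks by the factor (1+r)·0.975 = 0.98938.
This holds for months 1–291. Entering month 292 the balance is €589.46; 2.5% of the post-interest balance is now below €15.00, so the flat €15.00 minimum applies from here.
From month 292 a fixed €15.00 at rate r clears €589.46 in 60 more payments. Total: 291 + 60 = 351 months.

351 months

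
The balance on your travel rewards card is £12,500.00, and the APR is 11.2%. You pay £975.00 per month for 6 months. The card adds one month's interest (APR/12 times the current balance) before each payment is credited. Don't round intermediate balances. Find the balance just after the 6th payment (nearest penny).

Monthly rate r = 11.2%/12 = 0.933333% = 0.00933333.
Each month: B ← B·(1+r) − £975.00.
Month 1: interest £116.67; balance after payment £11,641.67.
Month 2: interest £108.66; balance after payment £10,775.32.
Month 3: interest £100.57; balance after payment £9,900.89.
Month 4: interest £92.41; balance after payment £9,018.30.
Month 5: interest £84.17; balance after payment £8,127.47.
Month 6: interest £75.86; balance after payment £7,228.33.

£7,228.33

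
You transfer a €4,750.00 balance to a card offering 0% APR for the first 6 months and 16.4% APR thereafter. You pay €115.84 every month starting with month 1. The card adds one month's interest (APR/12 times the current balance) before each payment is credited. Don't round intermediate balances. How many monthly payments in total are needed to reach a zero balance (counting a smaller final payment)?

Promo months 1–6 at r₀ = 0%/12 = 0; months 7+ at r₁ = 16.4%/12 = 0.0136667.
After month 6 (no interest yet): B = €4,750.00 − 6·€115.84 = €4,054.96.
Then at r₁ with €115.84/mo: n₂ = −ln(1 − r₁·B/P)/ln(1+r₁) ≈ 47.95 → 48 more payments.

54 months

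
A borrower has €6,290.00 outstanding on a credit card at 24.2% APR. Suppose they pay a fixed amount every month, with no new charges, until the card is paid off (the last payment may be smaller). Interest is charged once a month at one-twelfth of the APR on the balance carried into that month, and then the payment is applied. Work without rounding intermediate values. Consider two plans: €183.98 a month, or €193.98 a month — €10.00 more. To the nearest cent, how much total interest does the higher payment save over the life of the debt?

Monthly rate r = 24.2%/12 = 2.01667% = 0.0201667.
At €183.98/mo: n = ⌈−ln(1 − rB₀/P)/ln(1+r)⌉ = 59 payments (last €105.86); total interest = total paid − €6,290.00 = €4,486.70.
At €193.98/mo: 54 payments (last €28.42); total interest €4,019.36.
Interest saved = €4,486.70 − €4,019.36 = €467.34.

€467.34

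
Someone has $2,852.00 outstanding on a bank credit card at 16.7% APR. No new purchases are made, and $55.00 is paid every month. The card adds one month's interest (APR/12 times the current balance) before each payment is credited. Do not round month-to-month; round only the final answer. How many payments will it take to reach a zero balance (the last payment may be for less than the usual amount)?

Monthly rate r = 16.7%/12 = 1.39167% = 0.0139167.
Recurrence: B ← B·(1+r) − $55.00.
Month 1: interest $39.69; balance after payment $2,836.69.
Month 2: interest $39.48; balance after payment $2,821.17.
Closed form: n = −ln(1 − rB₀/P)/ln(1+r) = −ln(0.27836)/ln(1.01392) ≈ 92.531, so the balance reaches zero during payment 93.

93 payments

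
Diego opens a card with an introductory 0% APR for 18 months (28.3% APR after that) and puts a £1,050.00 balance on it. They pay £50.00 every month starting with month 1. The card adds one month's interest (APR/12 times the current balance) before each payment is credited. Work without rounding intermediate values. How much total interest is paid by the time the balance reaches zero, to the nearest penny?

Promo months 1–18 at r₀ = 0%/12 = 0; months 19+ at r₁ = 28.3%/12 = 0.0235833.
After month 18 (no interest yet): B = £1,050.00 − 18·£50.00 = £150.00.
Then at r₁ with £50.00/mo: n₂ = −ln(1 − r₁·B/P)/ln(1+r₁) ≈ 3.15 → 4 more payments.
Total paid = 21·£50.00 + £7.47 = £1,057.47; interest = £1,057.47 − £1,050.00 = £7.47.

£7.47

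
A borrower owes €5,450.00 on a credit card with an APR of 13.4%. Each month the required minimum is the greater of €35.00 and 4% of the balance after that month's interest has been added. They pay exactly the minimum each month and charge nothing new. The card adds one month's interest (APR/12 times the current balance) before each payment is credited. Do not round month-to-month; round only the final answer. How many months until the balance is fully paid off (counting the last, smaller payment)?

Monthly rate r = 13.4%/12 = 1.11667% = 0.0111667.
While 4% of the post-interest balance exceeds €35.00, each month B ← (B·(1+r))·(1 − 0.04), i.e. B shrinks by the factor (1+r)·0.96 = 0.97072.
This holds for months 1–62. Entering month 63 the balance is €863.42; 4% of the post-interest balance is now below €35.00, so the flat €35.00 minimum applies from here.
From month 63 a fixed €35.00 at rate r clears €863.42 in 30 more payments. Total: 62 + 30 = 92 months.

92 months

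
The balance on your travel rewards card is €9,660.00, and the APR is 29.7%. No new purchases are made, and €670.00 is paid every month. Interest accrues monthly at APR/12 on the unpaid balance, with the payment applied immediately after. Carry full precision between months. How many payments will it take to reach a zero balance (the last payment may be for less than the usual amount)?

19 months

Monthly rate r = 29.7%/12 = 2.475% = 0.02475.
Recurrence: B ← B·(1+r) − €670.00.
Month 1: interest €239.08; balance after payment €9,229.08.
Month 2: interest €228.42; balance after payment €8,787.50.
Closed form: n = −ln(1 − rB₀/P)/ln(1+r) = −ln(0.64316)/ln(1.02475) ≈ 18.053, so the balance reaches zero during payment 19.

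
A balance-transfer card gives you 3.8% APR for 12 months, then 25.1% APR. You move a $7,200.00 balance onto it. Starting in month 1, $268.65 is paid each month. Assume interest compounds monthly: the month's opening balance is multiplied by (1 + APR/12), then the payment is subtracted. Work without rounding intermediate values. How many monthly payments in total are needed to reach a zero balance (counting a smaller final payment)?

Promo months 1–12 at r₀ = 3.8%/12 = 0.00316667; months 13+ at r₁ = 25.1%/12 = 0.0209167.
After month 12: iterate B ← B·(1+r₀) − $268.65 for 12 months → $4,197.87.
Then at r₁ with $268.65/mo: n₂ = −ln(1 − r₁·B/P)/ln(1+r₁) ≈ 19.12 → 20 more payments.

32 months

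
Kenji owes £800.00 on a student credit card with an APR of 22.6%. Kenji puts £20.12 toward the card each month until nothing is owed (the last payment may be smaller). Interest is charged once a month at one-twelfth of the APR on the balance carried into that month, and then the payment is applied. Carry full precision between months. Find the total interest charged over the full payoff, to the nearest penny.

£689.93

Monthly rate r = 22.6%/12 = 1.88333% = 0.0188333.
Payoff takes n = ⌈−ln(1 − rB₀/P)/ln(1+r)⌉ = ⌈74.051⌉ = 75 payments; the last is £1.05.
Total paid = 74·£20.12 + £1.05 = £1,489.93.
Total interest = total paid − principal = £1,489.93 − £800.00 = £689.93.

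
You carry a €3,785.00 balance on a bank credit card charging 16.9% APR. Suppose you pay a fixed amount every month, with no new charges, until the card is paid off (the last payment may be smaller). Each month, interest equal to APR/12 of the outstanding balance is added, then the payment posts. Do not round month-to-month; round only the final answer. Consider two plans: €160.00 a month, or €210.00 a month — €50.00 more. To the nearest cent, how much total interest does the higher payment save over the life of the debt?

Monthly rate r = 16.9%/12 = 1.40833% = 0.0140833.
At €160.00/mo: n = ⌈−ln(1 − rB₀/P)/ln(1+r)⌉ = 29 payments (last €155.86); total interest = total paid − €3,785.00 = €850.86.
At €210.00/mo: 21 payments (last €196.90); total interest €611.90.
Interest saved = €850.86 − €611.90 = €238.96.

€238.96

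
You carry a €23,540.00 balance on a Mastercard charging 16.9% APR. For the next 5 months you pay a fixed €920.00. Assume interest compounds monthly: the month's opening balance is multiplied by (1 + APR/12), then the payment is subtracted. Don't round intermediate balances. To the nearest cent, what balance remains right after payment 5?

Monthly rate r = 16.9%/12 = 1.40833% = 0.0140833.
Each month: B ← B·(1+r) − €920.00.
Month 1: interest €331.52; balance after payment €22,951.52.
Month 2: interest €323.23; balance after payment €22,354.76.
Month 3: interest €314.83; balance after payment €21,749.59.
Month 4: interest €306.31; balance after payment €21,135.89.
Month 5: interest €297.66; balance after payment €20,513.56.

€20,513.56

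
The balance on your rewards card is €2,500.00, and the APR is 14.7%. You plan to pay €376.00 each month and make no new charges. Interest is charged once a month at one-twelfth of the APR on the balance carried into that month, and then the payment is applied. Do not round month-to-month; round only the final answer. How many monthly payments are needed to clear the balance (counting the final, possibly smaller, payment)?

7 months

Monthly rate r = 14.7%/12 = 1.225% = 0.01225.
Recurrence: B ← B·(1+r) − €376.00.
Month 1: interest €30.62; balance after payment €2,154.62.
Month 2: interest €26.39; balance after payment €1,805.02.
Closed form: n = −ln(1 − rB₀/P)/ln(1+r) = −ln(0.91855)/ln(1.01225) ≈ 6.978, so the balance reaches zero during payment 7.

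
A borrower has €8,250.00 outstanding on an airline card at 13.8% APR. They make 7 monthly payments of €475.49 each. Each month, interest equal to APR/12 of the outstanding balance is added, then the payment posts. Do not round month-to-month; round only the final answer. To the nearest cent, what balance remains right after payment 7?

€5,491.99

Monthly rate r = 13.8%/12 = 1.15% = 0.0115.
Each month: B ← B·(1+r) − €475.49.
Month 1: interest €94.88; balance after payment €7,869.39.
Month 2: interest €90.50; balance after payment €7,484.39.
Month 3: interest €86.07; balance after payment €7,094.97.
Month 4: interest €81.59; balance after payment €6,701.08.
Month 5: interest €77.06; balance after payment €6,302.65.
Month 6: interest €72.48; balance after payment €5,899.64.
Month 7: interest €67.85; balance after payment €5,491.99.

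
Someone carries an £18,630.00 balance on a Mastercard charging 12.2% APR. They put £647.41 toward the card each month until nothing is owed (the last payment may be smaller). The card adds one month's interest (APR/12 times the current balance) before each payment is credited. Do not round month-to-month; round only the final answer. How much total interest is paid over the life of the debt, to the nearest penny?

Monthly rate r = 12.2%/12 = 1.01667% = 0.0101667.
Payoff takes n = ⌈−ln(1 − rB₀/P)/ln(1+r)⌉ = ⌈34.215⌉ = 35 payments; the last is £139.97.
Total paid = 34·£647.41 + £139.97 = £22,151.91.
Total interest = total paid − principal = £22,151.91 − £18,630.00 = £3,521.91.

£3,521.91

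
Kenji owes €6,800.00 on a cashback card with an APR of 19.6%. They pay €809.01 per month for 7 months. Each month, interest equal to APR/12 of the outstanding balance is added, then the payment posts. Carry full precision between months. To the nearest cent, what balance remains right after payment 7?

Monthly rate r = 19.6%/12 = 1.63333% = 0.0163333.
Each month: B ← B·(1+r) − €809.01.
Month 1: interest €111.07; balance after payment €6,102.06.
Month 2: interest €99.67; balance after payment €5,392.71.
Month 3: interest €88.08; balance after payment €4,671.78.
Month 4: interest €76.31; balance after payment €3,939.08.
Month 5: interest €64.34; balance after payment €3,194.41.
Month 6: interest €52.18; balance after payment €2,437.57.
Month 7: interest €39.81; balance after payment €1,668.38.

€1,668.38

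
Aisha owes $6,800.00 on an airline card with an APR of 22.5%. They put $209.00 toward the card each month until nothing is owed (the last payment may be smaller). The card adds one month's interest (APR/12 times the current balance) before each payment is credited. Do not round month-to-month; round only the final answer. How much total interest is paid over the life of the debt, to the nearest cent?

Monthly rate r = 22.5%/12 = 1.875% = 0.01875.
Payoff takes n = ⌈−ln(1 − rB₀/P)/ln(1+r)⌉ = ⌈50.695⌉ = 51 payments; the last is $145.68.
Total paid = 50·$209.00 + $145.68 = $10,595.68.
Total interest = total paid − principal = $10,595.68 − $6,800.00 = $3,795.68.

$3,795.68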